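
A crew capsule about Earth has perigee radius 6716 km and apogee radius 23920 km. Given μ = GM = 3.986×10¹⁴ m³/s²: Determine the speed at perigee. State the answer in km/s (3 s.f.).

v ≈ 9.63 km/s

Semi-major axis a = (r_p + r_a)/2 = 15318 km = 1.532×10⁷ m.
Vis-viva: v² = μ(2/r − 1/a) = 3.986×10¹⁴ × (2.978×10⁻⁷ − 6.528×10⁻⁸) = 9.268×10⁷ m²/s².
v = 9627 m/s = 9.627 km/s.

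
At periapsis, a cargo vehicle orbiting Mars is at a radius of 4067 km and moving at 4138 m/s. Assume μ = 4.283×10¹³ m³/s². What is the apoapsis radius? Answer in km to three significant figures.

r_p = 4.067×10⁶ m.
Specific energy ε = v²/2 − μ/r = -1.970×10⁶ J/kg, so a = −μ/(2ε) = 1.087×10⁷ m.
The apsides satisfy r_p + r_a = 2a, so the apoapsis radius is 2a − r_p = 1.768×10⁷ m = 17679 km.

apoapsis radius ≈ 17700 km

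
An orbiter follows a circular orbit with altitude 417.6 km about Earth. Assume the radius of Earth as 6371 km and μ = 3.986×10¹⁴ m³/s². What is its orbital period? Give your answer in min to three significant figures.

T ≈ 92.8 min

r = 6371 + 417.6 = 6788.6 km = 6.7886×10⁶ m.
Kepler's third law: T = 2π√(r³/μ) = 2π√((6.789×10⁶)³ / 3.986×10¹⁴).
r³/μ = 7.849×10⁵ s², so T = 2π × 8.859×10² = 5.566×10³ s.
Converting: 5.566×10³ s ÷ 60.00 = 92.77 min.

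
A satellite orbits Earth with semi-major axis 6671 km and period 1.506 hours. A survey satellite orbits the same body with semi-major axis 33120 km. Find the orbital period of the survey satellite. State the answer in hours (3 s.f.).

Kepler's third law: T² ∝ a³, so T₂ = T₁ (a₂/a₁)^(3/2).
a₂/a₁ = 4.965, (a₂/a₁)^(3/2) = 11.06.
T₂ = 1.506 × 11.06 = 16.66 hours.

T₂ ≈ 16.7 hours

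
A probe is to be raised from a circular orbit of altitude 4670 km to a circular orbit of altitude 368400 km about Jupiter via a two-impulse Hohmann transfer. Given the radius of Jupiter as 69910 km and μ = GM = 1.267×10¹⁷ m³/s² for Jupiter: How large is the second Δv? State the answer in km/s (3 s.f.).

r₁ = 69910 + 4670 = 74580 km = 7.4580×10⁷ m.
r₂ = 69910 + 368400 = 438310 km = 4.3831×10⁸ m.
Transfer ellipse a_t = (r₁ + r₂)/2 = 2.564×10⁸ m.
At r₁: circular v_c1 = √(μ/r₁) = 41220 m/s; transfer-perijove v_p = √[μ(2/r₁ − 1/a_t)] = 53890 m/s.
At r₂: circular v_c2 = √(μ/r₂) = 17000 m/s; transfer-apojove v_a = √[μ(2/r₂ − 1/a_t)] = 9169 m/s.
Δv₂ = v_c2 − v_a = 7833 m/s.
= 7.833 km/s.

Δv ≈ 7.83 km/s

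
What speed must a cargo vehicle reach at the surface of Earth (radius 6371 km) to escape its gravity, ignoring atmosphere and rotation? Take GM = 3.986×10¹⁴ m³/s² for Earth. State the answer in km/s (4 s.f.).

r = R = 6.371×10⁶ m.
Escape speed v_esc = √(2μ/r) = √(2 × 3.986×10¹⁴ / 6.371×10⁶) = √(1.251×10⁸) = 11190 m/s.
= 11.19 km/s.

v_esc ≈ 11.19 km/s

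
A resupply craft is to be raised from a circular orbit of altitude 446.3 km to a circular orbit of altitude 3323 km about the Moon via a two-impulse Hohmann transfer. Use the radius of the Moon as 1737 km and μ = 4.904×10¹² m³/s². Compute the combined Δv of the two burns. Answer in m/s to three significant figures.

Δv_total ≈ 493 m/s

r₁ = 1737 + 446.3 = 2183.3 km = 2.1833×10⁶ m.
r₂ = 1737 + 3323 = 5060.0 km = 5.0600×10⁶ m.
Transfer ellipse a_t = (r₁ + r₂)/2 = 3.622×10⁶ m.
At r₁: circular v_c1 = √(μ/r₁) = 1499 m/s; transfer-perilune v_p = √[μ(2/r₁ − 1/a_t)] = 1771 m/s.
Δv₁ = v_p − v_c1 = 272.8 m/s.
At r₂: circular v_c2 = √(μ/r₂) = 984.5 m/s; transfer-apolune v_a = √[μ(2/r₂ − 1/a_t)] = 764.4 m/s.
Δv₂ = v_c2 − v_a = 220.1 m/s.
Total Δv = Δv₁ + Δv₂ = 492.9 m/s.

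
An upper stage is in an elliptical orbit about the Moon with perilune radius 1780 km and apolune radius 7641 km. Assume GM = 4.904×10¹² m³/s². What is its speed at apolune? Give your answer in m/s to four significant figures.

Semi-major axis a = (r_p + r_a)/2 = 4710.5 km = 4.710×10⁶ m.
Vis-viva: v² = μ(2/r − 1/a) = 4.904×10¹² × (2.617×10⁻⁷ − 2.123×10⁻⁷) = 2.425×10⁵ m²/s².
v = 492.5 m/s.

v ≈ 492.5 m/s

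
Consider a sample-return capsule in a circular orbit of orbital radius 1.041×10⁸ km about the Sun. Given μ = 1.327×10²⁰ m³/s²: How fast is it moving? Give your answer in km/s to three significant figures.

v ≈ 35.7 km/s

r = 1.041×10⁸ km = 1.041×10¹¹ m.
For a circular orbit v = √(μ/r) = √(1.327×10²⁰ / 1.041×10¹¹) = √(1.275×10⁹) = 35700 m/s.
That is 35.70 km/s.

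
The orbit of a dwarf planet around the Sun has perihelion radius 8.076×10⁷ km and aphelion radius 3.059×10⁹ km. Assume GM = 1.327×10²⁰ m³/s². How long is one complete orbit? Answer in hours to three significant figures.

Semi-major axis a = (r_p + r_a)/2 = (8.0760×10⁷ + 3.0590×10⁹)/2 = 1.5699×10⁹ km = 1.570×10¹² m.
By Kepler's third law T = 2π√(a³/μ) = 2π × 1.708×10⁸ = 1.073×10⁹ s.
= 2.980×10⁵ hours.

T ≈ 298000 hours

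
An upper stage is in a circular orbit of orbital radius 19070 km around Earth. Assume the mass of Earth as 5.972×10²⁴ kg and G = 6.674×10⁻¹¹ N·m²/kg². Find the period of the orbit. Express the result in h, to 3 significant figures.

T ≈ 7.28 h

μ = GM = 6.674×10⁻¹¹ × 5.972×10²⁴ = 3.986×10¹⁴ m³/s².
r = 19070 km = 1.907×10⁷ m.
Kepler's third law: T = 2π√(r³/μ) = 2π√((1.907×10⁷)³ / 3.986×10¹⁴).
r³/μ = 1.740×10⁷ s², so T = 2π × 4.171×10³ = 2.621×10⁴ s.
Converting: 2.621×10⁴ s ÷ 3600 = 7.280 h.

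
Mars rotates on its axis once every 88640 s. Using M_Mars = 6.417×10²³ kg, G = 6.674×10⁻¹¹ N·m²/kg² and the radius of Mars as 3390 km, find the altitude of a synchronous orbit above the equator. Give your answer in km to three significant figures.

h_sync ≈ 17000 km

μ = GM = 6.674×10⁻¹¹ × 6.417×10²³ = 4.283×10¹³ m³/s².
A synchronous orbit has period T, so by Kepler's third law a = (μT²/4π²)^(1/3).
μT²/4π² = 4.283×10¹³ × (8.864×10⁴)² / 39.48 = 8.524×10²¹ m³.
a = 2.043×10⁷ m = 20427 km.
Altitude h = a − R = 20427 − 3390 = 17037 km.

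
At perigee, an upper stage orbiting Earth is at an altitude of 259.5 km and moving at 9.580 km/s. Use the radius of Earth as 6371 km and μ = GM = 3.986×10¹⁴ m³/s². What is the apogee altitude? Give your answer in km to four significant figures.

apogee altitude ≈ 15010 km

r_p = 6371 + 259.5 = 6630.5 km = 6.630×10⁶ m.
Specific energy ε = v²/2 − μ/r = -1.423×10⁷ J/kg, so a = −μ/(2ε) = 1.401×10⁷ m.
The apsides satisfy r_p + r_a = 2a, so the apogee radius is 2a − r_p = 2.138×10⁷ m = 21385 km.
Apogee altitude = 21385 − 6371 = 15014 km.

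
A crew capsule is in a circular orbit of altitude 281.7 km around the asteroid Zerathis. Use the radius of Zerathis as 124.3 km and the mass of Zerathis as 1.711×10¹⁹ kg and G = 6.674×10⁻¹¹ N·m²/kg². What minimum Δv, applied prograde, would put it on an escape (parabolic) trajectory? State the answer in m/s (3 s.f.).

Δv ≈ 22.0 m/s

μ = GM = 6.674×10⁻¹¹ × 1.711×10¹⁹ = 1.142×10⁹ m³/s².
r = 124.3 + 281.7 = 406.00 km = 4.0600×10⁵ m.
Circular speed v_c = √(μ/r) = 53.03 m/s.
Escape speed v_esc = √(2μ/r) = √2 × v_c = 75.00 m/s.
Δv = v_esc − v_c = 21.97 m/s.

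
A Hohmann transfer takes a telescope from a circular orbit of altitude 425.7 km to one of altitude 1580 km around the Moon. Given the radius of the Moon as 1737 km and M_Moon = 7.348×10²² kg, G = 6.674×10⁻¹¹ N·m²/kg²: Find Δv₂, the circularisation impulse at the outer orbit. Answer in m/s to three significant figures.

Δv ≈ 136 m/s

μ = GM = 6.674×10⁻¹¹ × 7.348×10²² = 4.904×10¹² m³/s².
r₁ = 1737 + 425.7 = 2162.7 km = 2.1627×10⁶ m.
r₂ = 1737 + 1580 = 3317.0 km = 3.3170×10⁶ m.
Transfer ellipse a_t = (r₁ + r₂)/2 = 2.740×10⁶ m.
At r₁: circular v_c1 = √(μ/r₁) = 1506 m/s; transfer-perilune v_p = √[μ(2/r₁ − 1/a_t)] = 1657 m/s.
At r₂: circular v_c2 = √(μ/r₂) = 1216 m/s; transfer-apolune v_a = √[μ(2/r₂ − 1/a_t)] = 1080 m/s.
Δv₂ = v_c2 − v_a = 135.6 m/s.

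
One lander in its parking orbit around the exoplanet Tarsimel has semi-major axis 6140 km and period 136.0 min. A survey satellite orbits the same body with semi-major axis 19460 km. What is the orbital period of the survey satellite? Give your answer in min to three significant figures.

T₂ ≈ 767 min

Kepler's third law: T² ∝ a³, so T₂ = T₁ (a₂/a₁)^(3/2).
a₂/a₁ = 3.169, (a₂/a₁)^(3/2) = 5.642.
T₂ = 136.0 × 5.642 = 767.4 min.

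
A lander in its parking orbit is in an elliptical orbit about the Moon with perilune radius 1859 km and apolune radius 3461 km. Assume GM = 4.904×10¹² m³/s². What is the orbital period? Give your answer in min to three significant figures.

Semi-major axis a = (r_p + r_a)/2 = (1859.0 + 3461.0)/2 = 2660.0 km = 2.660×10⁶ m.
By Kepler's third law T = 2π√(a³/μ) = 2π × 1.959×10³ = 1.231×10⁴ s.
= 205.2 min.

T ≈ 205 min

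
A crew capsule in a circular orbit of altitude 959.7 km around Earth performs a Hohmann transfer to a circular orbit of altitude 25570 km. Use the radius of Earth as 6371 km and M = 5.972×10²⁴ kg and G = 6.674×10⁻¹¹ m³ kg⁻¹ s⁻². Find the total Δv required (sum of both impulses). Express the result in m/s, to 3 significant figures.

Δv_total ≈ 3400 m/s

μ = GM = 6.674×10⁻¹¹ × 5.972×10²⁴ = 3.986×10¹⁴ m³/s².
r₁ = 6371 + 959.7 = 7330.7 km = 7.3307×10⁶ m.
r₂ = 6371 + 25570 = 31941 km = 3.1941×10⁷ m.
Transfer ellipse a_t = (r₁ + r₂)/2 = 1.964×10⁷ m.
At r₁: circular v_c1 = √(μ/r₁) = 7374 m/s; transfer-perigee v_p = √[μ(2/r₁ − 1/a_t)] = 9404 m/s.
Δv₁ = v_p − v_c1 = 2031 m/s.
At r₂: circular v_c2 = √(μ/r₂) = 3532 m/s; transfer-apogee v_a = √[μ(2/r₂ − 1/a_t)] = 2158 m/s.
Δv₂ = v_c2 − v_a = 1374 m/s.
Total Δv = Δv₁ + Δv₂ = 3405 m/s.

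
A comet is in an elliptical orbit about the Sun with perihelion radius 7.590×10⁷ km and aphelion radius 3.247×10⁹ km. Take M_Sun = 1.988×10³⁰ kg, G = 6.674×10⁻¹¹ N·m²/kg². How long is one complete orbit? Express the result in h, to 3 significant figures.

μ = GM = 6.674×10⁻¹¹ × 1.988×10³⁰ = 1.327×10²⁰ m³/s².
Semi-major axis a = (r_p + r_a)/2 = (7.5900×10⁷ + 3.2470×10⁹)/2 = 1.6614×10⁹ km = 1.661×10¹² m.
By Kepler's third law T = 2π√(a³/μ) = 2π × 1.859×10⁸ = 1.168×10⁹ s.
= 3.245×10⁵ h.

T ≈ 324000 h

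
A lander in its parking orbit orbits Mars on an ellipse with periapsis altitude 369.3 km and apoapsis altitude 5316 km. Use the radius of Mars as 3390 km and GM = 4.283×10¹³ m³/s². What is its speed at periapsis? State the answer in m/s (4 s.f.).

v ≈ 3989 m/s

r_p = 3390 + 369.3 = 3759.3 km = 3.7593×10⁶ m.
r_a = 3390 + 5316 = 8706.0 km = 8.7060×10⁶ m.
Semi-major axis a = (r_p + r_a)/2 = 6232.6 km = 6.233×10⁶ m.
Vis-viva: v² = μ(2/r − 1/a) = 4.283×10¹³ × (5.320×10⁻⁷ − 1.604×10⁻⁷) = 1.591×10⁷ m²/s².
v = 3989 m/s.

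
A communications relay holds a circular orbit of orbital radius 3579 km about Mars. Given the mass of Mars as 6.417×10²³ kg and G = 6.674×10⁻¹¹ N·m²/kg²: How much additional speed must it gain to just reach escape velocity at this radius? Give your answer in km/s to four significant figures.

μ = GM = 6.674×10⁻¹¹ × 6.417×10²³ = 4.283×10¹³ m³/s².
r = 3579 km = 3.579×10⁶ m.
Circular speed v_c = √(μ/r) = 3459 m/s.
Escape speed v_esc = √(2μ/r) = √2 × v_c = 4892 m/s.
Δv = v_esc − v_c = 1433 m/s = 1.433 km/s.

Δv ≈ 1.433 km/s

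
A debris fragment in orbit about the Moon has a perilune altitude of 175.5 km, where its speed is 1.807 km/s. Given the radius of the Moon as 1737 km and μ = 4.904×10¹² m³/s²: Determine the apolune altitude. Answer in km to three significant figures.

apolune altitude ≈ 1610 km

r_p = 1737 + 175.5 = 1912.5 km = 1.912×10⁶ m.
Specific energy ε = v²/2 − μ/r = -9.316×10⁵ J/kg, so a = −μ/(2ε) = 2.632×10⁶ m.
The apsides satisfy r_p + r_a = 2a, so the apolune radius is 2a − r_p = 3.352×10⁶ m = 3351.8 km.
Apolune altitude = 3351.8 − 1737 = 1614.8 km.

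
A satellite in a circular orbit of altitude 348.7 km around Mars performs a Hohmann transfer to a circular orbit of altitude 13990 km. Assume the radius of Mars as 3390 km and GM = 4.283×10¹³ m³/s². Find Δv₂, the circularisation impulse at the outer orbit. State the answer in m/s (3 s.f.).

r₁ = 3390 + 348.7 = 3738.7 km = 3.7387×10⁶ m.
r₂ = 3390 + 13990 = 17380 km = 1.7380×10⁷ m.
Transfer ellipse a_t = (r₁ + r₂)/2 = 1.056×10⁷ m.
At r₁: circular v_c1 = √(μ/r₁) = 3385 m/s; transfer-periapsis v_p = √[μ(2/r₁ − 1/a_t)] = 4342 m/s.
At r₂: circular v_c2 = √(μ/r₂) = 1570 m/s; transfer-apoapsis v_a = √[μ(2/r₂ − 1/a_t)] = 934.1 m/s.
Δv₂ = v_c2 − v_a = 635.7 m/s.

Δv ≈ 636 m/s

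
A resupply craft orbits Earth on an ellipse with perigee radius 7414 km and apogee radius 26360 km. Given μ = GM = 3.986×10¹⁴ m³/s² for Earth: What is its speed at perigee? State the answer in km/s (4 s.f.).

Semi-major axis a = (r_p + r_a)/2 = 16887 km = 1.689×10⁷ m.
Vis-viva: v² = μ(2/r − 1/a) = 3.986×10¹⁴ × (2.698×10⁻⁷ − 5.922×10⁻⁸) = 8.392×10⁷ m²/s².
v = 9161 m/s = 9.161 km/s.

v ≈ 9.161 km/s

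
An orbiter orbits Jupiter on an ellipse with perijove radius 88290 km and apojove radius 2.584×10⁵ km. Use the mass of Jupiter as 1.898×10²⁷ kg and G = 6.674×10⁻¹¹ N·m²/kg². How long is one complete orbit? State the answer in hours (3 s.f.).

μ = GM = 6.674×10⁻¹¹ × 1.898×10²⁷ = 1.267×10¹⁷ m³/s².
Semi-major axis a = (r_p + r_a)/2 = (88290 + 2.5840×10⁵)/2 = 1.7334×10⁵ km = 1.733×10⁸ m.
By Kepler's third law T = 2π√(a³/μ) = 2π × 6.412×10³ = 4.029×10⁴ s.
= 11.19 hours.

T ≈ 11.2 hours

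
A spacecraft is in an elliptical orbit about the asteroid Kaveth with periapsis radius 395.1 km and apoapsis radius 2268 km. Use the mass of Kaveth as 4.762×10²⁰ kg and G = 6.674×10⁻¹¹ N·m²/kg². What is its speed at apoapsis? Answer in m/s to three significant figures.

v ≈ 64.5 m/s

μ = GM = 6.674×10⁻¹¹ × 4.762×10²⁰ = 3.178×10¹⁰ m³/s².
Semi-major axis a = (r_p + r_a)/2 = 1331.5 km = 1.332×10⁶ m.
Vis-viva: v² = μ(2/r − 1/a) = 3.178×10¹⁰ × (8.818×10⁻⁷ − 7.510×10⁻⁷) = 4.158×10³ m²/s².
v = 64.48 m/s.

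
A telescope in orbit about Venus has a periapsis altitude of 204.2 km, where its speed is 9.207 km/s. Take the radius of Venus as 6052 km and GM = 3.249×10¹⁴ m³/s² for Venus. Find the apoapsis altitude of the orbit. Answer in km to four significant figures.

apoapsis altitude ≈ 21720 km

r_p = 6052 + 204.2 = 6256.2 km = 6.256×10⁶ m.
Specific energy ε = v²/2 − μ/r = -9.548×10⁶ J/kg, so a = −μ/(2ε) = 1.701×10⁷ m.
The apsides satisfy r_p + r_a = 2a, so the apoapsis radius is 2a − r_p = 2.777×10⁷ m = 27772 km.
Apoapsis altitude = 27772 − 6052 = 21720 km.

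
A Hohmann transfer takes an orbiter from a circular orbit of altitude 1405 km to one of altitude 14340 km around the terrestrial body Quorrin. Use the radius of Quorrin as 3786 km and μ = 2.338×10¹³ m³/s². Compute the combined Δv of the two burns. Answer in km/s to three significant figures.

Δv_total ≈ 0.902 km/s

r₁ = 3786 + 1405 = 5191.0 km = 5.1910×10⁶ m.
r₂ = 3786 + 14340 = 18126 km = 1.8126×10⁷ m.
Transfer ellipse a_t = (r₁ + r₂)/2 = 1.166×10⁷ m.
At r₁: circular v_c1 = √(μ/r₁) = 2122 m/s; transfer-periapsis v_p = √[μ(2/r₁ − 1/a_t)] = 2646 m/s.
Δv₁ = v_p − v_c1 = 524.0 m/s.
At r₂: circular v_c2 = √(μ/r₂) = 1136 m/s; transfer-apoapsis v_a = √[μ(2/r₂ − 1/a_t)] = 757.8 m/s.
Δv₂ = v_c2 − v_a = 377.9 m/s.
Total Δv = Δv₁ + Δv₂ = 901.9 m/s = 0.9019 km/s.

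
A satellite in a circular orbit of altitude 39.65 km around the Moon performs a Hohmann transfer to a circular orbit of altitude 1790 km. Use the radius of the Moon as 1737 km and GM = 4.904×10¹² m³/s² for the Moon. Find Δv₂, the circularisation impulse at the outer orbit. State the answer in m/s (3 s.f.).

r₁ = 1737 + 39.65 = 1776.7 km = 1.7766×10⁶ m.
r₂ = 1737 + 1790 = 3527.0 km = 3.5270×10⁶ m.
Transfer ellipse a_t = (r₁ + r₂)/2 = 2.652×10⁶ m.
At r₁: circular v_c1 = √(μ/r₁) = 1661 m/s; transfer-perilune v_p = √[μ(2/r₁ − 1/a_t)] = 1916 m/s.
At r₂: circular v_c2 = √(μ/r₂) = 1179 m/s; transfer-apolune v_a = √[μ(2/r₂ − 1/a_t)] = 965.2 m/s.
Δv₂ = v_c2 − v_a = 214.0 m/s.

Δv ≈ 214 m/s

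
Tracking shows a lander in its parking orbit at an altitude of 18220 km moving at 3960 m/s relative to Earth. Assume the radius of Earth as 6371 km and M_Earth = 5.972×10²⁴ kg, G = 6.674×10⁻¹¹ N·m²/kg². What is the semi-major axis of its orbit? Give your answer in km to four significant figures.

μ = GM = 6.674×10⁻¹¹ × 5.972×10²⁴ = 3.986×10¹⁴ m³/s².
r = 6371 + 18220 = 24591 km = 2.459×10⁷ m.
Vis-viva rearranged: 1/a = 2/r − v²/μ = 8.133×10⁻⁸ − 3.934×10⁻⁸ = 4.199×10⁻⁸ m⁻¹.
a = 2.382×10⁷ m = 23817 km.

a ≈ 23820 km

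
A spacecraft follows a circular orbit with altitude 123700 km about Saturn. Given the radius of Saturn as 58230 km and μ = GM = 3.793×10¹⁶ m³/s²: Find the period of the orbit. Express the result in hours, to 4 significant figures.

T ≈ 21.99 hours

r = 58230 + 123700 = 181930 km = 1.8193×10⁸ m.
Kepler's third law: T = 2π√(r³/μ) = 2π√((1.819×10⁸)³ / 3.793×10¹⁶).
r³/μ = 1.588×10⁸ s², so T = 2π × 1.260×10⁴ = 7.917×10⁴ s.
Converting: 7.917×10⁴ s ÷ 3600 = 21.99 hours.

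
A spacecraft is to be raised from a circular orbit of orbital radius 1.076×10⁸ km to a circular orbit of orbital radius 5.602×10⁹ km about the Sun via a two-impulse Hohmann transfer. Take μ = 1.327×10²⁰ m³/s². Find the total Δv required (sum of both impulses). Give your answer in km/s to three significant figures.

Δv_total ≈ 18.0 km/s

r₁ = 1.076×10⁸ km = 1.076×10¹¹ m.
r₂ = 5.602×10⁹ km = 5.602×10¹² m.
Transfer ellipse a_t = (r₁ + r₂)/2 = 2.855×10¹² m.
At r₁: circular v_c1 = √(μ/r₁) = 35120 m/s; transfer-perihelion v_p = √[μ(2/r₁ − 1/a_t)] = 49190 m/s.
Δv₁ = v_p − v_c1 = 14080 m/s.
At r₂: circular v_c2 = √(μ/r₂) = 4867 m/s; transfer-aphelion v_a = √[μ(2/r₂ − 1/a_t)] = 944.9 m/s.
Δv₂ = v_c2 − v_a = 3922 m/s.
Total Δv = Δv₁ + Δv₂ = 18000 m/s = 18.00 km/s.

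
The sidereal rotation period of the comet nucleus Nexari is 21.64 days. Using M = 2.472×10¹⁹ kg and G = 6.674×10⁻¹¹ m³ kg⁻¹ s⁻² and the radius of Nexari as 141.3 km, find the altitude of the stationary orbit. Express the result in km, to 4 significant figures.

μ = GM = 6.674×10⁻¹¹ × 2.472×10¹⁹ = 1.650×10⁹ m³/s².
T = 21.64 days = 1.870×10⁶ s.
A synchronous orbit has period T, so by Kepler's third law a = (μT²/4π²)^(1/3).
μT²/4π² = 1.650×10⁹ × (1.870×10⁶)² / 39.48 = 1.461×10²⁰ m³.
a = 5.267×10⁶ m = 5266.7 km.
Altitude h = a − R = 5266.7 − 141.3 = 5125.4 km.

h_sync ≈ 5125 km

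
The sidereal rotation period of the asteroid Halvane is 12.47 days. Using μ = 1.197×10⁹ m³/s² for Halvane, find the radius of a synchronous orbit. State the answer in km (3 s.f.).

T = 12.47 days = 1.077×10⁶ s.
A synchronous orbit has period T, so by Kepler's third law a = (μT²/4π²)^(1/3).
μT²/4π² = 1.197×10⁹ × (1.077×10⁶)² / 39.48 = 3.520×10¹⁹ m³.
a = 3.277×10⁶ m = 3277.2 km.

r_sync ≈ 3280 km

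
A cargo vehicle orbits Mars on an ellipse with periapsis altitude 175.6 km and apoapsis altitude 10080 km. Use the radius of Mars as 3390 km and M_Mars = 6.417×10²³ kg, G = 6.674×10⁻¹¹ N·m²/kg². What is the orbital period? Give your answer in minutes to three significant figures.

T ≈ 398 minutes

μ = GM = 6.674×10⁻¹¹ × 6.417×10²³ = 4.283×10¹³ m³/s².
r_p = 3390 + 175.6 = 3565.6 km = 3.5656×10⁶ m.
r_a = 3390 + 10080 = 13470 km = 1.3470×10⁷ m.
Semi-major axis a = (r_p + r_a)/2 = (3565.6 + 13470)/2 = 8517.8 km = 8.518×10⁶ m.
By Kepler's third law T = 2π√(a³/μ) = 2π × 3.799×10³ = 2.387×10⁴ s.
= 397.8 minutes.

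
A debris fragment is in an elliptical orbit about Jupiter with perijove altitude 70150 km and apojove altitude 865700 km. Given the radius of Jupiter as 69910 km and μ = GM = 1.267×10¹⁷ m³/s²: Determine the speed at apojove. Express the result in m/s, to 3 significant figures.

v ≈ 5940 m/s

r_p = 69910 + 70150 = 140060 km = 1.4006×10⁸ m.
r_a = 69910 + 865700 = 935610 km = 9.3561×10⁸ m.
Semi-major axis a = (r_p + r_a)/2 = 5.3784×10⁵ km = 5.378×10⁸ m.
Vis-viva: v² = μ(2/r − 1/a) = 1.267×10¹⁷ × (2.138×10⁻⁹ − 1.859×10⁻⁹) = 3.527×10⁷ m²/s².
v = 5938 m/s.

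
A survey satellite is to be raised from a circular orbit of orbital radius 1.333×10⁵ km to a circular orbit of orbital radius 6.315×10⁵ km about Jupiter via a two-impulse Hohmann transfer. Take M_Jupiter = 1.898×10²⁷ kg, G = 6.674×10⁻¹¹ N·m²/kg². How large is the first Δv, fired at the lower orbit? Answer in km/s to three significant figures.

Δv ≈ 8.79 km/s

μ = GM = 6.674×10⁻¹¹ × 1.898×10²⁷ = 1.267×10¹⁷ m³/s².
r₁ = 1.333×10⁵ km = 1.333×10⁸ m.
r₂ = 6.315×10⁵ km = 6.315×10⁸ m.
Transfer ellipse a_t = (r₁ + r₂)/2 = 3.824×10⁸ m.
At r₁: circular v_c1 = √(μ/r₁) = 30830 m/s; transfer-perijove v_p = √[μ(2/r₁ − 1/a_t)] = 39610 m/s.
Δv₁ = v_p − v_c1 = 8788 m/s.
= 8.788 km/s.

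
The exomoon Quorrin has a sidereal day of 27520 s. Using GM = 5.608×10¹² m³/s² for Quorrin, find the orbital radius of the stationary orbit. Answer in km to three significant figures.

A synchronous orbit has period T, so by Kepler's third law a = (μT²/4π²)^(1/3).
μT²/4π² = 5.608×10¹² × (2.752×10⁴)² / 39.48 = 1.076×10²⁰ m³.
a = 4.756×10⁶ m = 4756.1 km.

r_sync ≈ 4760 km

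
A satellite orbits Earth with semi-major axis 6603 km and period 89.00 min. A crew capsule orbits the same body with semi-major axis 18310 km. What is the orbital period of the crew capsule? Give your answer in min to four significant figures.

T₂ ≈ 411.0 min

Kepler's third law: T² ∝ a³, so T₂ = T₁ (a₂/a₁)^(3/2).
a₂/a₁ = 2.773, (a₂/a₁)^(3/2) = 4.618.
T₂ = 89.00 × 4.618 = 411.0 min.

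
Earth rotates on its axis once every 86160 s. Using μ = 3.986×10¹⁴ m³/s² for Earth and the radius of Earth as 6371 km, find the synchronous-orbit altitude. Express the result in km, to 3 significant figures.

h_sync ≈ 35800 km

A synchronous orbit has period T, so by Kepler's third law a = (μT²/4π²)^(1/3).
μT²/4π² = 3.986×10¹⁴ × (8.616×10⁴)² / 39.48 = 7.495×10²² m³.
a = 4.216×10⁷ m = 42163 km.
Altitude h = a − R = 42163 − 6371 = 35792 km.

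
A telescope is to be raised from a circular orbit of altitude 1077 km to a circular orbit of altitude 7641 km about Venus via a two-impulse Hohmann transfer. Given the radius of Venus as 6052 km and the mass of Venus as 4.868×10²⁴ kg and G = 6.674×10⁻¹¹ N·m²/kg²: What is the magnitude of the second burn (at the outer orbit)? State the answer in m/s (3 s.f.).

μ = GM = 6.674×10⁻¹¹ × 4.868×10²⁴ = 3.249×10¹⁴ m³/s².
r₁ = 6052 + 1077 = 7129.0 km = 7.1290×10⁶ m.
r₂ = 6052 + 7641 = 13693 km = 1.3693×10⁷ m.
Transfer ellipse a_t = (r₁ + r₂)/2 = 1.041×10⁷ m.
At r₁: circular v_c1 = √(μ/r₁) = 6751 m/s; transfer-periapsis v_p = √[μ(2/r₁ − 1/a_t)] = 7742 m/s.
At r₂: circular v_c2 = √(μ/r₂) = 4871 m/s; transfer-apoapsis v_a = √[μ(2/r₂ − 1/a_t)] = 4031 m/s.
Δv₂ = v_c2 − v_a = 840.2 m/s.

Δv ≈ 840 m/s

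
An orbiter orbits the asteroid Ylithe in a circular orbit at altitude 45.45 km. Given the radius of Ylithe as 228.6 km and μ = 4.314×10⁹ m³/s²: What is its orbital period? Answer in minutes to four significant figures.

r = 228.6 + 45.45 = 274.05 km = 2.7405×10⁵ m.
Kepler's third law: T = 2π√(r³/μ) = 2π√((2.740×10⁵)³ / 4.314×10⁹).
r³/μ = 4.771×10⁶ s², so T = 2π × 2.184×10³ = 1.372×10⁴ s.
Converting: 1.372×10⁴ s ÷ 60.00 = 228.7 minutes.

T ≈ 228.7 minutes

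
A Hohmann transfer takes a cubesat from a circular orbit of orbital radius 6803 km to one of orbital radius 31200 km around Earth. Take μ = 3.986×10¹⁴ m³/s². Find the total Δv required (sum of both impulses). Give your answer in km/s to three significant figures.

Δv_total ≈ 3.59 km/s

r₁ = 6803 km = 6.803×10⁶ m.
r₂ = 31200 km = 3.120×10⁷ m.
Transfer ellipse a_t = (r₁ + r₂)/2 = 1.900×10⁷ m.
At r₁: circular v_c1 = √(μ/r₁) = 7655 m/s; transfer-perigee v_p = √[μ(2/r₁ − 1/a_t)] = 9808 m/s.
Δv₁ = v_p − v_c1 = 2154 m/s.
At r₂: circular v_c2 = √(μ/r₂) = 3574 m/s; transfer-apogee v_a = √[μ(2/r₂ − 1/a_t)] = 2139 m/s.
Δv₂ = v_c2 − v_a = 1436 m/s.
Total Δv = Δv₁ + Δv₂ = 3590 m/s = 3.590 km/s.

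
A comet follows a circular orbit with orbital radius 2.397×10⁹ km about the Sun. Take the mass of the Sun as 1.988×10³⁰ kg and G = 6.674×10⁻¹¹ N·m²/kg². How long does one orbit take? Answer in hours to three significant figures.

μ = GM = 6.674×10⁻¹¹ × 1.988×10³⁰ = 1.327×10²⁰ m³/s².
r = 2.397×10⁹ km = 2.397×10¹² m.
Kepler's third law: T = 2π√(r³/μ) = 2π√((2.397×10¹²)³ / 1.327×10²⁰).
r³/μ = 1.038×10¹⁷ s², so T = 2π × 3.222×10⁸ = 2.024×10⁹ s.
Converting: 2.024×10⁹ s ÷ 3600 = 5.623×10⁵ hours.

T ≈ 562000 hours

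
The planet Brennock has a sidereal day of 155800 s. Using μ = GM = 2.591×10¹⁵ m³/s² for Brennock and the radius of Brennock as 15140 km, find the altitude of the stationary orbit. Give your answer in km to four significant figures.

h_sync ≈ 1.017×10⁵ km

A synchronous orbit has period T, so by Kepler's third law a = (μT²/4π²)^(1/3).
μT²/4π² = 2.591×10¹⁵ × (1.558×10⁵)² / 39.48 = 1.593×10²⁴ m³.
a = 1.168×10⁸ m = 1.1679×10⁵ km.
Altitude h = a − R = 1.1679×10⁵ − 15140 = 1.0165×10⁵ km.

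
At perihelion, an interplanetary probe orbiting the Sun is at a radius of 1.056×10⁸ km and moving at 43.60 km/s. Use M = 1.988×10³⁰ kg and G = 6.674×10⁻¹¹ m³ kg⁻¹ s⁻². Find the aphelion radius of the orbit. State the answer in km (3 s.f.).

aphelion radius ≈ 3.28×10⁸ km

μ = GM = 6.674×10⁻¹¹ × 1.988×10³⁰ = 1.327×10²⁰ m³/s².
r_p = 1.056×10¹¹ m.
Specific energy ε = v²/2 − μ/r = -3.060×10⁸ J/kg, so a = −μ/(2ε) = 2.168×10¹¹ m.
The apsides satisfy r_p + r_a = 2a, so the aphelion radius is 2a − r_p = 3.281×10¹¹ m = 3.2806×10⁸ km.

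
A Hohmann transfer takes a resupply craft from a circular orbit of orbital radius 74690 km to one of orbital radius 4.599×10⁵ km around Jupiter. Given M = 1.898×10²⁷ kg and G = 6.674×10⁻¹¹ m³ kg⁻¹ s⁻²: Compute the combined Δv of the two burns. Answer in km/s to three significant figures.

μ = GM = 6.674×10⁻¹¹ × 1.898×10²⁷ = 1.267×10¹⁷ m³/s².
r₁ = 74690 km = 7.469×10⁷ m.
r₂ = 4.599×10⁵ km = 4.599×10⁸ m.
Transfer ellipse a_t = (r₁ + r₂)/2 = 2.673×10⁸ m.
At r₁: circular v_c1 = √(μ/r₁) = 41180 m/s; transfer-perijove v_p = √[μ(2/r₁ − 1/a_t)] = 54020 m/s.
Δv₁ = v_p − v_c1 = 12840 m/s.
At r₂: circular v_c2 = √(μ/r₂) = 16600 m/s; transfer-apojove v_a = √[μ(2/r₂ − 1/a_t)] = 8773 m/s.
Δv₂ = v_c2 − v_a = 7823 m/s.
Total Δv = Δv₁ + Δv₂ = 20660 m/s = 20.66 km/s.

Δv_total ≈ 20.7 km/s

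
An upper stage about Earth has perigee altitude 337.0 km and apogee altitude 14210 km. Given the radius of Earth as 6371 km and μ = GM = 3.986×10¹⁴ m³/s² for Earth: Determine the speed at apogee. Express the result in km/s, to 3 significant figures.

v ≈ 3.09 km/s

r_p = 6371 + 337.0 = 6708.0 km = 6.7080×10⁶ m.
r_a = 6371 + 14210 = 20581 km = 2.0581×10⁷ m.
Semi-major axis a = (r_p + r_a)/2 = 13644 km = 1.364×10⁷ m.
Vis-viva: v² = μ(2/r − 1/a) = 3.986×10¹⁴ × (9.718×10⁻⁸ − 7.329×10⁻⁸) = 9.522×10⁶ m²/s².
v = 3086 m/s = 3.086 km/s.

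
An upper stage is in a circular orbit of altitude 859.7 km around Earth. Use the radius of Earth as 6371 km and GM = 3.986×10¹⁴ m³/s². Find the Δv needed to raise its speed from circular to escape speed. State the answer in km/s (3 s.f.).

Δv ≈ 3.08 km/s

r = 6371 + 859.7 = 7230.7 km = 7.2307×10⁶ m.
Circular speed v_c = √(μ/r) = 7425 m/s.
Escape speed v_esc = √(2μ/r) = √2 × v_c = 10500 m/s.
Δv = v_esc − v_c = 3075 m/s = 3.075 km/s.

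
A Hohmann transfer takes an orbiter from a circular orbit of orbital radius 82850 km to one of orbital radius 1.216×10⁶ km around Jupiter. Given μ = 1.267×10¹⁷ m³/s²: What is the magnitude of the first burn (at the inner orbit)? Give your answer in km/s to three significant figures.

r₁ = 82850 km = 8.285×10⁷ m.
r₂ = 1.216×10⁶ km = 1.216×10⁹ m.
Transfer ellipse a_t = (r₁ + r₂)/2 = 6.494×10⁸ m.
At r₁: circular v_c1 = √(μ/r₁) = 39110 m/s; transfer-perijove v_p = √[μ(2/r₁ − 1/a_t)] = 53510 m/s.
Δv₁ = v_p − v_c1 = 14410 m/s.
= 14.41 km/s.

Δv ≈ 14.4 km/s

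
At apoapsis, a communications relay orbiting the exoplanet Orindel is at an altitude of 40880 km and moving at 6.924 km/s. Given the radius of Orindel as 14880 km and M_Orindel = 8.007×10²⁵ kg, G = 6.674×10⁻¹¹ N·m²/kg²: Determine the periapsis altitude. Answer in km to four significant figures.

μ = GM = 6.674×10⁻¹¹ × 8.007×10²⁵ = 5.344×10¹⁵ m³/s².
r_a = 14880 + 40880 = 55760 km = 5.576×10⁷ m.
Specific energy ε = v²/2 − μ/r = -7.187×10⁷ J/kg, so a = −μ/(2ε) = 3.718×10⁷ m.
The apsides satisfy r_p + r_a = 2a, so the periapsis radius is 2a − r_a = 1.860×10⁷ m = 18599 km.
Periapsis altitude = 18599 − 14880 = 3718.7 km.

periapsis altitude ≈ 3719 km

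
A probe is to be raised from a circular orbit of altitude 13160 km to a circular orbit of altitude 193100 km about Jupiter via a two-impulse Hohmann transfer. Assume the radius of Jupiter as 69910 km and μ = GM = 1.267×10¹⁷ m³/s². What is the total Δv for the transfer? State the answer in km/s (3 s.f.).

r₁ = 69910 + 13160 = 83070 km = 8.3070×10⁷ m.
r₂ = 69910 + 193100 = 263010 km = 2.6301×10⁸ m.
Transfer ellipse a_t = (r₁ + r₂)/2 = 1.730×10⁸ m.
At r₁: circular v_c1 = √(μ/r₁) = 39050 m/s; transfer-perijove v_p = √[μ(2/r₁ − 1/a_t)] = 48150 m/s.
Δv₁ = v_p − v_c1 = 9094 m/s.
At r₂: circular v_c2 = √(μ/r₂) = 21950 m/s; transfer-apojove v_a = √[μ(2/r₂ − 1/a_t)] = 15210 m/s.
Δv₂ = v_c2 − v_a = 6741 m/s.
Total Δv = Δv₁ + Δv₂ = 15840 m/s = 15.84 km/s.

Δv_total ≈ 15.8 km/s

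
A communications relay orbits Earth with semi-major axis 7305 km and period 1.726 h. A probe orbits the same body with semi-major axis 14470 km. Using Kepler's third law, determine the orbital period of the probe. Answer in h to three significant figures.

Kepler's third law: T² ∝ a³, so T₂ = T₁ (a₂/a₁)^(3/2).
a₂/a₁ = 1.981, (a₂/a₁)^(3/2) = 2.788.
T₂ = 1.726 × 2.788 = 4.812 h.

T₂ ≈ 4.81 h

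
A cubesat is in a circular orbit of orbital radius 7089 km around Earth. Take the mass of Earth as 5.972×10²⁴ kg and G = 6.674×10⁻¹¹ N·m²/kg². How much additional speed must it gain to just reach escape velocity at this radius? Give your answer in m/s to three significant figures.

Δv ≈ 3110 m/s

μ = GM = 6.674×10⁻¹¹ × 5.972×10²⁴ = 3.986×10¹⁴ m³/s².
r = 7089 km = 7.089×10⁶ m.
Circular speed v_c = √(μ/r) = 7498 m/s.
Escape speed v_esc = √(2μ/r) = √2 × v_c = 10600 m/s.
Δv = v_esc − v_c = 3106 m/s.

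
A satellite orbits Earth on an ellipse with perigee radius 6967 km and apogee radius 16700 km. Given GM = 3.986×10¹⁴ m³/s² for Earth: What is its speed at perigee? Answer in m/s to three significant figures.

Semi-major axis a = (r_p + r_a)/2 = 11834 km = 1.183×10⁷ m.
Vis-viva: v² = μ(2/r − 1/a) = 3.986×10¹⁴ × (2.871×10⁻⁷ − 8.451×10⁻⁸) = 8.074×10⁷ m²/s².
v = 8986 m/s.

v ≈ 8990 m/s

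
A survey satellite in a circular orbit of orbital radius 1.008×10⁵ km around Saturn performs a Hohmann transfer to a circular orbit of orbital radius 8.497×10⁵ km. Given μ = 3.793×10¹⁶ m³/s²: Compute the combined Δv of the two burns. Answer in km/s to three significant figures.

r₁ = 1.008×10⁵ km = 1.008×10⁸ m.
r₂ = 8.497×10⁵ km = 8.497×10⁸ m.
Transfer ellipse a_t = (r₁ + r₂)/2 = 4.752×10⁸ m.
At r₁: circular v_c1 = √(μ/r₁) = 19400 m/s; transfer-perikrone v_p = √[μ(2/r₁ − 1/a_t)] = 25940 m/s.
Δv₁ = v_p − v_c1 = 6540 m/s.
At r₂: circular v_c2 = √(μ/r₂) = 6681 m/s; transfer-apokrone v_a = √[μ(2/r₂ − 1/a_t)] = 3077 m/s.
Δv₂ = v_c2 − v_a = 3604 m/s.
Total Δv = Δv₁ + Δv₂ = 10140 m/s = 10.14 km/s.

Δv_total ≈ 10.1 km/s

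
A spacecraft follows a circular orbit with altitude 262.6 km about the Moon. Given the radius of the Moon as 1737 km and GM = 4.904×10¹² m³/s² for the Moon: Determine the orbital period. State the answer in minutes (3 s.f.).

r = 1737 + 262.6 = 1999.6 km = 1.9996×10⁶ m.
Kepler's third law: T = 2π√(r³/μ) = 2π√((2.000×10⁶)³ / 4.904×10¹²).
r³/μ = 1.630×10⁶ s², so T = 2π × 1.277×10³ = 8.023×10³ s.
Converting: 8.023×10³ s ÷ 60.00 = 133.7 minutes.

T ≈ 134 minutes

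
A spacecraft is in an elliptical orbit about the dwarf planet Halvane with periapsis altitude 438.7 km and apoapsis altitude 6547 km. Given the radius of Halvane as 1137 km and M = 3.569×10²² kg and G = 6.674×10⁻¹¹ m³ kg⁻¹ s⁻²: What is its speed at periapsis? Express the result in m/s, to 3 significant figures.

v ≈ 1580 m/s

μ = GM = 6.674×10⁻¹¹ × 3.569×10²² = 2.382×10¹² m³/s².
r_p = 1137 + 438.7 = 1575.7 km = 1.5757×10⁶ m.
r_a = 1137 + 6547 = 7684.0 km = 7.6840×10⁶ m.
Semi-major axis a = (r_p + r_a)/2 = 4629.9 km = 4.630×10⁶ m.
Vis-viva: v² = μ(2/r − 1/a) = 2.382×10¹² × (1.269×10⁻⁶ − 2.160×10⁻⁷) = 2.509×10⁶ m²/s².
v = 1584 m/s.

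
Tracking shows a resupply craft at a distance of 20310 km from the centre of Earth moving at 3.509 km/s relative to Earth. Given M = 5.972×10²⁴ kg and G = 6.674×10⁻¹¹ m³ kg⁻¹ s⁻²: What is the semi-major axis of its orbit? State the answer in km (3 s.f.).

μ = GM = 6.674×10⁻¹¹ × 5.972×10²⁴ = 3.986×10¹⁴ m³/s².
r = 2.031×10⁷ m.
Vis-viva rearranged: 1/a = 2/r − v²/μ = 9.847×10⁻⁸ − 3.089×10⁻⁸ = 6.758×10⁻⁸ m⁻¹.
a = 1.480×10⁷ m = 14797 km.

a ≈ 14800 km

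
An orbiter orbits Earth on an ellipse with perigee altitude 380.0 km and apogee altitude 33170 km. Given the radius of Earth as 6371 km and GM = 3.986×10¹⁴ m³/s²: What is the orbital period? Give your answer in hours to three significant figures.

r_p = 6371 + 380.0 = 6751.0 km = 6.7510×10⁶ m.
r_a = 6371 + 33170 = 39541 km = 3.9541×10⁷ m.
Semi-major axis a = (r_p + r_a)/2 = (6751.0 + 39541)/2 = 23146 km = 2.315×10⁷ m.
By Kepler's third law T = 2π√(a³/μ) = 2π × 5.578×10³ = 3.504×10⁴ s.
= 9.735 hours.

T ≈ 9.73 hours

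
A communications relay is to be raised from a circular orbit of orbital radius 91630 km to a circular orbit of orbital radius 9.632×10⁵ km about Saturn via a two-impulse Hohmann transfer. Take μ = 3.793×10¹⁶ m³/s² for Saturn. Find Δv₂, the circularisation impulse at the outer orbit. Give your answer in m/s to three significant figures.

r₁ = 91630 km = 9.163×10⁷ m.
r₂ = 9.632×10⁵ km = 9.632×10⁸ m.
Transfer ellipse a_t = (r₁ + r₂)/2 = 5.274×10⁸ m.
At r₁: circular v_c1 = √(μ/r₁) = 20350 m/s; transfer-perikrone v_p = √[μ(2/r₁ − 1/a_t)] = 27500 m/s.
At r₂: circular v_c2 = √(μ/r₂) = 6275 m/s; transfer-apokrone v_a = √[μ(2/r₂ − 1/a_t)] = 2616 m/s.
Δv₂ = v_c2 − v_a = 3660 m/s.

Δv ≈ 3660 m/s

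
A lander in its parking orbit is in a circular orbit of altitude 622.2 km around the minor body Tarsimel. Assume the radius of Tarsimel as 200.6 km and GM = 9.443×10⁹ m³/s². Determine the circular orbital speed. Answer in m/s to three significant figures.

r = 200.6 + 622.2 = 822.80 km = 8.2280×10⁵ m.
For a circular orbit v = √(μ/r) = √(9.443×10⁹ / 8.228×10⁵) = √(1.148×10⁴) = 107.1 m/s.

v ≈ 107 m/s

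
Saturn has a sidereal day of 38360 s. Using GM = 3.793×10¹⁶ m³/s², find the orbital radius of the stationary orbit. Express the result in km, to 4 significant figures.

A synchronous orbit has period T, so by Kepler's third law a = (μT²/4π²)^(1/3).
μT²/4π² = 3.793×10¹⁶ × (3.836×10⁴)² / 39.48 = 1.414×10²⁴ m³.
a = 1.122×10⁸ m = 1.1223×10⁵ km.

r_sync ≈ 1.122×10⁵ km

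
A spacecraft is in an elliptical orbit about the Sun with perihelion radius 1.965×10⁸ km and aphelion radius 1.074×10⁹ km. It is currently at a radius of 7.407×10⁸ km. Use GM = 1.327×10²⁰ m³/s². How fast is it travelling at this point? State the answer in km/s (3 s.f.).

Semi-major axis a = (r_p + r_a)/2 = 6.3525×10⁸ km = 6.352×10¹¹ m.
Vis-viva: v² = μ(2/r − 1/a) = 1.327×10²⁰ × (2.700×10⁻¹² − 1.574×10⁻¹²) = 1.494×10⁸ m²/s².
v = 12220 m/s = 12.22 km/s.

v ≈ 12.2 km/s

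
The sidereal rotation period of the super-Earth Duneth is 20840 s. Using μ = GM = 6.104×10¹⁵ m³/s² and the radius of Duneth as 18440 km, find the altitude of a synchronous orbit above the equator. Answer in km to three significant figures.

A synchronous orbit has period T, so by Kepler's third law a = (μT²/4π²)^(1/3).
μT²/4π² = 6.104×10¹⁵ × (2.084×10⁴)² / 39.48 = 6.715×10²² m³.
a = 4.065×10⁷ m = 40646 km.
Altitude h = a − R = 40646 − 18440 = 22206 km.

h_sync ≈ 22200 km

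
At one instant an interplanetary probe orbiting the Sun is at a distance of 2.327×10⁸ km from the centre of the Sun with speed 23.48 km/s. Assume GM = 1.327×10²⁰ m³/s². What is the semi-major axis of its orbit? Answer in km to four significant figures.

a ≈ 2.252×10⁸ km

r = 2.327×10¹¹ m.
Specific orbital energy ε = v²/2 − μ/r = (23480)²/2 − 1.327×10²⁰/2.327×10¹¹ = -2.946×10⁸ J/kg.
Since ε = −μ/(2a), a = −μ/(2ε) = 2.252×10¹¹ m = 2.2522×10⁸ km.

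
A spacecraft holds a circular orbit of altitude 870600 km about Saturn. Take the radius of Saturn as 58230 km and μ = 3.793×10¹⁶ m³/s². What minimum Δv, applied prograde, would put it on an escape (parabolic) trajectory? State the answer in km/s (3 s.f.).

r = 58230 + 870600 = 928830 km = 9.2883×10⁸ m.
Circular speed v_c = √(μ/r) = 6390 m/s.
Escape speed v_esc = √(2μ/r) = √2 × v_c = 9037 m/s.
Δv = v_esc − v_c = 2647 m/s = 2.647 km/s.

Δv ≈ 2.65 km/s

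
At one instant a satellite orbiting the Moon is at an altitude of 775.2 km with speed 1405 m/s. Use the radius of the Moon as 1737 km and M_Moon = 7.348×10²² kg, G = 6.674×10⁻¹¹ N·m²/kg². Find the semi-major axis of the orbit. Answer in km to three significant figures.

μ = GM = 6.674×10⁻¹¹ × 7.348×10²² = 4.904×10¹² m³/s².
r = 1737 + 775.2 = 2512.2 km = 2.512×10⁶ m.
Specific orbital energy ε = v²/2 − μ/r = (1405)²/2 − 4.904×10¹²/2.512×10⁶ = -9.651×10⁵ J/kg.
Since ε = −μ/(2a), a = −μ/(2ε) = 2.541×10⁶ m = 2540.7 km.

a ≈ 2540 km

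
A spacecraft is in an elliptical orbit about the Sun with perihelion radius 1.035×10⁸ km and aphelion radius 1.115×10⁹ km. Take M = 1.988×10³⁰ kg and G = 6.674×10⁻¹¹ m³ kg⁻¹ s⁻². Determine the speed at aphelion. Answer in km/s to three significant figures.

μ = GM = 6.674×10⁻¹¹ × 1.988×10³⁰ = 1.327×10²⁰ m³/s².
Semi-major axis a = (r_p + r_a)/2 = 6.0925×10⁸ km = 6.092×10¹¹ m.
Vis-viva: v² = μ(2/r − 1/a) = 1.327×10²⁰ × (1.794×10⁻¹² − 1.641×10⁻¹²) = 2.021×10⁷ m²/s².
v = 4496 m/s = 4.496 km/s.

v ≈ 4.50 km/s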